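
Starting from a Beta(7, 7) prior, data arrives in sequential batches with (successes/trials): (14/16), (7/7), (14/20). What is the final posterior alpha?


In sequential Bayesian updating, we sum all successes.
Total successes = 35
Final alpha = 7 + 35 = 42

42


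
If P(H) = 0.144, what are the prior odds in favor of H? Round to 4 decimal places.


Prior odds = P(H) / (1 - P(H))
= 0.144 / 0.856
= 0.1682

0.1682


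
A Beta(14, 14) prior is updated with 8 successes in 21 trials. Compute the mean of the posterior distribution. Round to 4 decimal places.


After update: Beta(22, 27)
Mean = 22 / (22 + 27) = 22 / 49
= 0.449

0.449


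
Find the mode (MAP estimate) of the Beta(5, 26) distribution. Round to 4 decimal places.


For Beta(a,b) with a,b > 1:
Mode = (a-1)/(a+b-2) = (5-1)/(31-2)
= 4/29 = 0.1379

0.1379


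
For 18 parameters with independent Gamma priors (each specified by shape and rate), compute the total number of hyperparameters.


A Gamma prior has 2 hyperparameters per parameter.
Total = 18 * 2 = 36

36


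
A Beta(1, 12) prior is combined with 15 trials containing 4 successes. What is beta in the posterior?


In conjugate updating:
beta_posterior = beta_prior + (n - k)
= 12 + (15 - 4)
= 12 + 11 = 23

23


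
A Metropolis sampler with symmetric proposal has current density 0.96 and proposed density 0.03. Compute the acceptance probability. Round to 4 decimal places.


For symmetric proposals, acceptance = min(1, pi(x*)/pi(x))
= min(1, 0.03/0.96)
= min(1, 0.0312) = 0.0312

0.0312


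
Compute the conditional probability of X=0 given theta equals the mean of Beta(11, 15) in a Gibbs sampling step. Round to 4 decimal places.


Mean of Beta(11, 15) = 0.4231
P(X=0 | theta=0.4231) = 0.5769

0.5769


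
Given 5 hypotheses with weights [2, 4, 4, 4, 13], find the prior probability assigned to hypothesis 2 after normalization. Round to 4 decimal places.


To normalize, divide each weight by the sum of all weights.
Sum = 27
Prior(H2) = 4/27 = 0.1481

0.1481


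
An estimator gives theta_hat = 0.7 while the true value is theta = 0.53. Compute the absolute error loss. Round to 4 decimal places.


The absolute error loss is |theta_hat - theta|
= |0.7 - 0.53|
= 0.17

0.17


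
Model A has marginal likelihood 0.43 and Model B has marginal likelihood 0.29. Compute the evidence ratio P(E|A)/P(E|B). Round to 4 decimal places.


Evidence ratio = P(E|A) / P(E|B)
= 0.43 / 0.29
= 1.4828

1.4828


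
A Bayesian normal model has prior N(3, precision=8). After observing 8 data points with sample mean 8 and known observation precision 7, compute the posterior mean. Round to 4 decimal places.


Posterior mean = (prior_precision * prior_mean + n * data_precision * data_mean) / (prior_precision + n * data_precision)
Numerator = 8*3 + 8*7*8 = 472
Denominator = 8 + 8*7 = 64
Posterior mean = 7.375

7.375


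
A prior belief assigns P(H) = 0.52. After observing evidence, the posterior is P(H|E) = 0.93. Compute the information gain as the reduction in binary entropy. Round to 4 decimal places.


H(prior) = -0.52*log2(0.52) - 0.48*log2(0.48)
= 0.9988
H(post) = -0.93*log2(0.93) - 0.07*log2(0.07)
= 0.3659
IG = 0.9988 - 0.3659 = 0.6329

0.6329


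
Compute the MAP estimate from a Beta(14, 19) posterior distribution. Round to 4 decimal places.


MAP = mode of Beta distribution
= (alpha - 1)/(alpha + beta - 2)
= (14-1)/(14+19-2)
= 13/31 = 0.4194

0.4194


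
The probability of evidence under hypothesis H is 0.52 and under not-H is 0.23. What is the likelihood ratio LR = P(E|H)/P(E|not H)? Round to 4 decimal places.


LR = 0.52 / 0.23
= 2.2609

2.2609


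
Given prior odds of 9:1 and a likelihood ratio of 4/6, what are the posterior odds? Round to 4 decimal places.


Posterior odds = prior odds * LR
Prior odds = 9/1 = 9.0
LR = 4/6 = 0.6667
Posterior odds = 9.0 * 0.6667 = 6.0

6.0


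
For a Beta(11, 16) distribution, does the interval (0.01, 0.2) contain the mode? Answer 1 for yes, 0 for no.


Mode of Beta(a,b) = (a-1)/(a+b-2)
= (11-1)/(11+16-2) = 0.4
Check: 0.01 <= 0.4 <= 0.2?
Result: 0

0


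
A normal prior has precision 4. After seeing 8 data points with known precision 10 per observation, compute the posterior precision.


In the conjugate normal model, precisions add:
tau_posterior = tau_prior + n * tau_data
= 4 + 8*10 = 84

84


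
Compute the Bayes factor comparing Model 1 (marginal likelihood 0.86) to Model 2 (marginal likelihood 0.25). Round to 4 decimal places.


BF12 = marginal likelihood of M1 / marginal likelihood of M2
= 0.86/0.25
= 3.44

3.44


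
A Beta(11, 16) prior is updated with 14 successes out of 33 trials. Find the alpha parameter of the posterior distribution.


In the Beta-Binomial conjugate update:
alpha_post = alpha_prior + successes
= 11 + 14
= 25

25


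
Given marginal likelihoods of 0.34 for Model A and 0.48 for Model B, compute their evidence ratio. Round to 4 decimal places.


Ratio = ML(A) / ML(B) = 0.34/0.48
= 0.7083

0.7083


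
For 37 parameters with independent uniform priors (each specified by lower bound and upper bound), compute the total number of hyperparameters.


A uniform prior has 2 hyperparameters per parameter.
Total = 37 * 2 = 74

74


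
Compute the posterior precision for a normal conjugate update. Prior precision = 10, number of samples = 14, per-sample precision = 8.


tau_post = tau_0 + n * tau
= 10 + 14 * 8 = 122

122


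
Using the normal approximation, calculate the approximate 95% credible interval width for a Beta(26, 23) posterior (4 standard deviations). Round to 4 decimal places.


Var(Beta) = 26*23/(49^2 * 50) = 0.005
SD = 0.0706
Width ~ 4*SD = 0.2823

0.2823


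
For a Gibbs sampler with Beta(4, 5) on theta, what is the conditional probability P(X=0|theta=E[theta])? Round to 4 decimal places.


E[theta] = 4/(4+5) = 0.4444
P(X=0|theta) = 1 - theta = 0.5556

0.5556


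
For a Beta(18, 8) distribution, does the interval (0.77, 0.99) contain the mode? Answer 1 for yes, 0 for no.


Mode of Beta(a,b) = (a-1)/(a+b-2)
= (18-1)/(18+8-2) = 0.7083
Check: 0.77 <= 0.7083 <= 0.99?
Result: 0

0


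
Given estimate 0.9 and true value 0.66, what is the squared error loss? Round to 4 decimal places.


Squared error = (estimate - true)^2
Difference = 0.24
Loss = 0.24^2 = 0.0576

0.0576


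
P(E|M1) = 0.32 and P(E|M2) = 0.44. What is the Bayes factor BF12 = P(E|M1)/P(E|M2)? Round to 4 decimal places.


Bayes factor BF12 = P(E|M1) / P(E|M2)
= 0.32 / 0.44
= 0.7273

0.7273


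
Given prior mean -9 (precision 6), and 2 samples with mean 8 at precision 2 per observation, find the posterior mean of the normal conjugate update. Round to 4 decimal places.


The posterior mean is a precision-weighted average of prior and data.
Post. prec. = 6 + 4 = 10
Post. mean = (-54 + 32)/10 = -22/10 = -2.2

-2.2


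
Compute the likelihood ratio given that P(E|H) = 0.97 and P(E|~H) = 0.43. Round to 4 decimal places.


LR = P(E|H) / P(E|~H)
= 0.97 / 0.43 = 2.2558

2.2558


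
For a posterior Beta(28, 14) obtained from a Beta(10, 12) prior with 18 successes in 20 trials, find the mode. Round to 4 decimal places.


Mode = (alpha - 1) / (alpha + beta - 2)
= 27 / 40
= 0.675

0.675


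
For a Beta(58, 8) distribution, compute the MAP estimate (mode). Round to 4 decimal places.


MAP = mode = (a-1)/(a+b-2)
= (58-1)/(58+8-2)
= 57/64 = 0.8906

0.8906


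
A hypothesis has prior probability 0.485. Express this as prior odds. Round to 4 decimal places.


Odds = P(H) / P(not H) = 0.485 / 0.515
= 0.9417

0.9417


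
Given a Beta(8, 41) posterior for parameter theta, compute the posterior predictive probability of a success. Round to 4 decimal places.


For a Beta-Bernoulli model, the predictive probability is the mean:
P(success) = 8/(8+41) = 8/49 = 0.1633

0.1633


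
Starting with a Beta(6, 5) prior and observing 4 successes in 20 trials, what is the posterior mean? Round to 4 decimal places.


Posterior parameters: alpha = 6 + 4 = 10
beta = 5 + 16 = 21
Posterior mean = alpha / (alpha + beta) = 10 / 31
= 0.3226

0.3226


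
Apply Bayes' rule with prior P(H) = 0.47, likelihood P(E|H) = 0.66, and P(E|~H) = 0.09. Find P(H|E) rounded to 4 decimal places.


Step 1: Compute marginal P(E) = P(E|H)P(H) + P(E|~H)P(~H)
= 0.66*0.47 + 0.09*0.53 = 0.3579
Step 2: P(H|E) = P(E|H)P(H)/P(E) = 0.3102/0.3579
= 0.8667

0.8667


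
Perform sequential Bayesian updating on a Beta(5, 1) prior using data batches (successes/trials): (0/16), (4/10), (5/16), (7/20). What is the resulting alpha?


Accumulate successes: 16
Posterior alpha = prior alpha + sum of successes
= 5 + 16 = 21

21


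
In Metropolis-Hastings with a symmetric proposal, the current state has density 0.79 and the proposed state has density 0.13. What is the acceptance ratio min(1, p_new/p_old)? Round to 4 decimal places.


Ratio = p_new / p_old = 0.13 / 0.79 = 0.1646
Acceptance = min(1, 0.1646) = 0.1646

0.1646


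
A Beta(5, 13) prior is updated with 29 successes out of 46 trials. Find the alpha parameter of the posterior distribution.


In the Beta-Binomial conjugate update:
alpha_post = alpha_prior + successes
= 5 + 29
= 34

34


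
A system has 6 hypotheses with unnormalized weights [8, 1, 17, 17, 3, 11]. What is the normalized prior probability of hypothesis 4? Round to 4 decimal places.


The normalized prior is the weight divided by the total.
Total weight = 57
P(H4) = 17 / 57 = 0.2982

0.2982


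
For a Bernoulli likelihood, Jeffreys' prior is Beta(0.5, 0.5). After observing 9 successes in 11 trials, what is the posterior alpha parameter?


Jeffreys' prior for Bernoulli is Beta(0.5, 0.5).
Posterior is Beta(0.5 + k, 0.5 + n - k).
Posterior alpha = 0.5 + k = 0.5 + 9 = 9.5

9.5


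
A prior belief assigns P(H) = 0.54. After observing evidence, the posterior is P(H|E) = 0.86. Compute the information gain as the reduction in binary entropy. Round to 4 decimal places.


H(prior) = -0.54*log2(0.54) - 0.46*log2(0.46)
= 0.9954
H(post) = -0.86*log2(0.86) - 0.14*log2(0.14)
= 0.5842
IG = 0.9954 - 0.5842 = 0.4111

0.4111


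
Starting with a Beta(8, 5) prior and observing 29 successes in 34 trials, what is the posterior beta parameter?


Posterior beta = prior beta + failures
Failures = 34 - 29 = 5
beta_post = 5 + 5 = 10

10


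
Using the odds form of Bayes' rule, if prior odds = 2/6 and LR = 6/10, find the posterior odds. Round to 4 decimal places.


Bayes' rule in odds form: posterior odds = prior odds * LR
= (2 * 6) / (6 * 10)
= 12/60 = 0.2

0.2


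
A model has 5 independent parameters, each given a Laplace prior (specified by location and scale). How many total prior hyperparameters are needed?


Each Laplace prior needs 2 hyperparameters (location and scale).
Total = 2 * 5 = 10

10


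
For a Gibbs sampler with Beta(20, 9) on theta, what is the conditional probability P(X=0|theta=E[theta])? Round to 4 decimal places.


E[theta] = 20/(20+9) = 0.6897
P(X=0|theta) = 1 - theta = 0.3103

0.3103


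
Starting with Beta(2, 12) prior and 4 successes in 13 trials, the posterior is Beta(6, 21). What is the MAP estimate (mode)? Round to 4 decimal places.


The mode of Beta(a, b) when a > 1 and b > 1 is (a-1)/(a+b-2)
= (6 - 1) / (6 + 21 - 2)
= 5 / 25
= 0.2

0.2


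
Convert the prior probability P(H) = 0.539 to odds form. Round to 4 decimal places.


P(not H) = 1 - 0.539 = 0.461
Odds = 0.539 / 0.461 = 1.1692

1.1692


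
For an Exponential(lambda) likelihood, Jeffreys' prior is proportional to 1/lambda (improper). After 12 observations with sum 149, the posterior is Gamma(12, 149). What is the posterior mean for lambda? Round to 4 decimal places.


Posterior = Gamma(n, sum_x) = Gamma(12, 149)
Posterior mean = shape/rate = 12/149
= 0.0805

0.0805


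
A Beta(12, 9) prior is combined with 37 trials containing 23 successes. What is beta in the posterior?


In conjugate updating:
beta_posterior = beta_prior + (n - k)
= 9 + (37 - 23)
= 9 + 14 = 23

23


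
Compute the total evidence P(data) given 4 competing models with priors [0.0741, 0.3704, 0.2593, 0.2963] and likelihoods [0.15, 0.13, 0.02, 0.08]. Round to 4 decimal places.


Marginal likelihood = sum P(model_i) * P(data|model_i)
Model 1: 0.0741 * 0.15 = 0.0111
Model 2: 0.3704 * 0.13 = 0.0482
Model 3: 0.2593 * 0.02 = 0.0052
Model 4: 0.2963 * 0.08 = 0.0237
Total = 0.0882

0.0882


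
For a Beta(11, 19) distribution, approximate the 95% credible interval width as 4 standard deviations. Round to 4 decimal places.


Variance of Beta(a,b) = ab / ((a+b)^2 * (a+b+1))
= 11*19 / ((30)^2 * 31)
= 0.0075
SD = sqrt(0.0075) = 0.0866
Width = 4 * SD = 0.3462

0.3462


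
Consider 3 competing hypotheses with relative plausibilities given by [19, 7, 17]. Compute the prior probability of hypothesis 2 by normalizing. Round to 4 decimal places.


Sum of weights = 19 + 7 + 17 = 43
Normalized prior for H2 = 7 / 43
= 0.1628

0.1628


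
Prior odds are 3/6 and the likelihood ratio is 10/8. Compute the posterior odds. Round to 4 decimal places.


Posterior odds = prior odds * likelihood ratio
= (3/6) * (10/8)
= 30 / 48
= 0.625

0.625


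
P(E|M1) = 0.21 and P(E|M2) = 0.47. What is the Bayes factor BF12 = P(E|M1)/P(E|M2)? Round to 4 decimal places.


Bayes factor BF12 = P(E|M1) / P(E|M2)
= 0.21 / 0.47
= 0.4468

0.4468


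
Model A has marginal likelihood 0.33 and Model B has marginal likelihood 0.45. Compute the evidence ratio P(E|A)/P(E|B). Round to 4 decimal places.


Evidence ratio = P(E|A) / P(E|B)
= 0.33 / 0.45
= 0.7333

0.7333


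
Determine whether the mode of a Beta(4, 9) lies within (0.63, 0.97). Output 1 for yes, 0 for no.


First find the mode: (a-1)/(a+b-2) = 0.2727
Is 0.2727 in (0.63, 0.97)? 0

0


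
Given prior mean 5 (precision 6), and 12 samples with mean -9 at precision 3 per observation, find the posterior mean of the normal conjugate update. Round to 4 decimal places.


The posterior mean is a precision-weighted average of prior and data.
Post. prec. = 6 + 36 = 42
Post. mean = (30 + -324)/42 = -294/42 = -7.0

-7.0


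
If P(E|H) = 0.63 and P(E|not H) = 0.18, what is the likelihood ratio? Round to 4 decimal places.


Likelihood ratio = P(E|H) / P(E|not H)
= 0.63 / 0.18
= 3.5

3.5


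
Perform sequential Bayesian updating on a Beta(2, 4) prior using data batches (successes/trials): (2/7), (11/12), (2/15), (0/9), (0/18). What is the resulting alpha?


Accumulate successes: 15
Posterior alpha = prior alpha + sum of successes
= 2 + 15 = 17

17


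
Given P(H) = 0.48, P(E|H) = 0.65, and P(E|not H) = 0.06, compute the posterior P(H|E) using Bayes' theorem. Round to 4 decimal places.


By Bayes' theorem: P(H|E) = P(E|H)*P(H) / P(E)
P(E) = P(E|H)*P(H) + P(E|not H)*P(not H)
P(E) = 0.65*0.48 + 0.06*0.52 = 0.3432
P(H|E) = 0.65*0.48 / 0.3432 = 0.9091

0.9091


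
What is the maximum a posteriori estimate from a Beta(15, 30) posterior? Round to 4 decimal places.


The MAP estimate equals the mode of the distribution.
Mode of Beta(a,b) = (a-1)/(a+b-2)
= 14/43
= 0.3256

0.3256


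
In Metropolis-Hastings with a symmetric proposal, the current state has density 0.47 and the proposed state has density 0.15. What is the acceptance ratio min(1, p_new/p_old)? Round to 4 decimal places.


Ratio = p_new / p_old = 0.15 / 0.47 = 0.3191
Acceptance = min(1, 0.3191) = 0.3191

0.3191


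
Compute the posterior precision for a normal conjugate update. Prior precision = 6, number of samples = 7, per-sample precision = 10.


tau_post = tau_0 + n * tau
= 6 + 7 * 10 = 76

76


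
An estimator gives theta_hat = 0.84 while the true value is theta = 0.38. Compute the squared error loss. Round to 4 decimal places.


The squared error loss is (theta_hat - theta)^2
= (0.84 - 0.38)^2
= (0.46)^2 = 0.2116

0.2116


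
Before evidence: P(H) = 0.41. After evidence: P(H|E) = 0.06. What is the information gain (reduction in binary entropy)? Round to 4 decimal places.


Prior entropy = 0.9765
Posterior entropy = 0.3274
Information gain = 0.9765 - 0.3274 = 0.6491

0.6491


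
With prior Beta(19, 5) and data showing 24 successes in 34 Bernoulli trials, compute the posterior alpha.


Conjugate update: alpha_posterior = alpha_prior + k
= 19 + 24 = 43

43


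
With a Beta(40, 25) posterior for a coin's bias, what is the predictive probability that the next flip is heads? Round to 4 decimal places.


The predictive probability equals the posterior mean.
P(next = heads) = alpha / (alpha + beta)
= 40 / 65 = 0.6154

0.6154


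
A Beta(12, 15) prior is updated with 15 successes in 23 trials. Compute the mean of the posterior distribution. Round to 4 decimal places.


After update: Beta(27, 23)
Mean = 27 / (27 + 23) = 27 / 50
= 0.54

0.54


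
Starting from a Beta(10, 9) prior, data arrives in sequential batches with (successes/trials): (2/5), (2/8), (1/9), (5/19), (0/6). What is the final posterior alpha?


In sequential Bayesian updating, we sum all successes.
Total successes = 10
Final alpha = 10 + 10 = 20

20


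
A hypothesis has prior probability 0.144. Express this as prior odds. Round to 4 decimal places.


Odds = P(H) / P(not H) = 0.144 / 0.856
= 0.1682

0.1682


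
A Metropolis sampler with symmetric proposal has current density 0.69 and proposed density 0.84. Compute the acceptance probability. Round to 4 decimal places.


For symmetric proposals, acceptance = min(1, pi(x*)/pi(x))
= min(1, 0.84/0.69)
= min(1, 1.2174) = 1.0

1.0


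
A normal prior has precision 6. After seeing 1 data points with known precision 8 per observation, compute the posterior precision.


In the conjugate normal model, precisions add:
tau_posterior = tau_prior + n * tau_data
= 6 + 1*8 = 14

14


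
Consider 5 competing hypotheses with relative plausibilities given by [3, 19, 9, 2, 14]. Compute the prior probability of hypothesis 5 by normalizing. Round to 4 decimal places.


Sum of weights = 3 + 19 + 9 + 2 + 14 = 47
Normalized prior for H5 = 14 / 47
= 0.2979

0.2979


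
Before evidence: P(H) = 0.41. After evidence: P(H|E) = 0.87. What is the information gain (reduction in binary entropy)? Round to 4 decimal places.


Prior entropy = 0.9765
Posterior entropy = 0.5574
Information gain = 0.9765 - 0.5574 = 0.4191

0.4191


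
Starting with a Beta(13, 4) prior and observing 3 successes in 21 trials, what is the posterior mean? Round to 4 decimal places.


Posterior parameters: alpha = 13 + 3 = 16
beta = 4 + 18 = 22
Posterior mean = alpha / (alpha + beta) = 16 / 38
= 0.4211

0.4211


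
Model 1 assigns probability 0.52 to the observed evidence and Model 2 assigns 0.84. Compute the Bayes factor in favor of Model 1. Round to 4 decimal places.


BF = P(data|M1) / P(data|M2)
= 0.52 / 0.84 = 0.619

0.619


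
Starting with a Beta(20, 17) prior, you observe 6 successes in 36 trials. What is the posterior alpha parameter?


For a Beta-Binomial conjugate model:
Posterior alpha = prior alpha + number of successes
= 20 + 6 = 26

26


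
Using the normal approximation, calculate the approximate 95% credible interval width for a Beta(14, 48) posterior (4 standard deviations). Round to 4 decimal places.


Var(Beta) = 14*48/(62^2 * 63) = 0.0028
SD = 0.0527
Width ~ 4*SD = 0.2107

0.2107


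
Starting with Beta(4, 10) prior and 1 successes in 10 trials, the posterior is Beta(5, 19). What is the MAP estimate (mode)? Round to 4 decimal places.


The mode of Beta(a, b) when a > 1 and b > 1 is (a-1)/(a+b-2)
= (5 - 1) / (5 + 19 - 2)
= 4 / 22
= 0.1818

0.1818


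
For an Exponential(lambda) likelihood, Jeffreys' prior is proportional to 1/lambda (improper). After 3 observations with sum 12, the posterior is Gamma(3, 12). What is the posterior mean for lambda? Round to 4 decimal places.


Posterior = Gamma(n, sum_x) = Gamma(3, 12)
Posterior mean = shape/rate = 3/12
= 0.25

0.25


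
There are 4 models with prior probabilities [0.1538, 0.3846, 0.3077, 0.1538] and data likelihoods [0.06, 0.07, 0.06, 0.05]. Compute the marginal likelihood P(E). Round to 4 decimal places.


P(E) = sum over models of P(M_i) * P(E|M_i)
= 0.1538*0.06 + 0.3846*0.07 + 0.3077*0.06 + 0.1538*0.05
= 0.0623

0.0623


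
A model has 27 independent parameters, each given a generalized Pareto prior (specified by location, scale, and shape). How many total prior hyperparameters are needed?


Each generalized Pareto prior needs 3 hyperparameters (location, scale, and shape).
Total = 3 * 27 = 81

81


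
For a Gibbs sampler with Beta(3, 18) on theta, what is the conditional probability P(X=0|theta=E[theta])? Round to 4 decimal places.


E[theta] = 3/(3+18) = 0.1429
P(X=0|theta) = 1 - theta = 0.8571

0.8571


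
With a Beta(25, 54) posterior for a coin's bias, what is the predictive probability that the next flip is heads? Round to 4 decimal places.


The predictive probability equals the posterior mean.
P(next = heads) = alpha / (alpha + beta)
= 25 / 79 = 0.3165

0.3165


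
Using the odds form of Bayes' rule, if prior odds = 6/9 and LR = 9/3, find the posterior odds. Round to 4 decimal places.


Bayes' rule in odds form: posterior odds = prior odds * LR
= (6 * 9) / (9 * 3)
= 54/27 = 2.0

2.0


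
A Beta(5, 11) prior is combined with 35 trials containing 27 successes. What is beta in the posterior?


In conjugate updating:
beta_posterior = beta_prior + (n - k)
= 11 + (35 - 27)
= 11 + 8 = 19

19


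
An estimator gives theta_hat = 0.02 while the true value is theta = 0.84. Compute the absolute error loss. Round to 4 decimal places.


The absolute error loss is |theta_hat - theta|
= |0.02 - 0.84|
= 0.82

0.82


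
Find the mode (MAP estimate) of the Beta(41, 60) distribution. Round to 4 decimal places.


For Beta(a,b) with a,b > 1:
Mode = (a-1)/(a+b-2) = (41-1)/(101-2)
= 40/99 = 0.404

0.404


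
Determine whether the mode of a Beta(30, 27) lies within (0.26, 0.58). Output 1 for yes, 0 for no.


First find the mode: (a-1)/(a+b-2) = 0.5273
Is 0.5273 in (0.26, 0.58)? 1

1


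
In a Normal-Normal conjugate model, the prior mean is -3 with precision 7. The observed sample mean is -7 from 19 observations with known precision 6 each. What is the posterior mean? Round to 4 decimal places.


Posterior precision = tau0 + n*tau = 7 + 19*6 = 121
Posterior mean = (tau0*mu0 + n*tau*xbar) / posterior_precision
= (7*-3 + 19*6*-7) / 121
= -819 / 121 = -6.7686

-6.7686


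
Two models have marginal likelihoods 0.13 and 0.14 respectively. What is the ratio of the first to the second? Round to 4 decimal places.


Evidence ratio = 0.13 / 0.14
= 0.9286

0.9286


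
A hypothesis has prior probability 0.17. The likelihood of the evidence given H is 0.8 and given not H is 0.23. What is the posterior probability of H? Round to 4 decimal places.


Using Bayes' theorem:
P(E) = 0.17 * 0.8 + 0.83 * 0.23
P(E) = 0.3269
P(H|E) = (0.17 * 0.8) / 0.3269 = 0.416

0.416


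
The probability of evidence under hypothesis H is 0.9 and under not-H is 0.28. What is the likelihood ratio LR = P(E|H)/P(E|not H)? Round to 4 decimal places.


LR = 0.9 / 0.28
= 3.2143

3.2143


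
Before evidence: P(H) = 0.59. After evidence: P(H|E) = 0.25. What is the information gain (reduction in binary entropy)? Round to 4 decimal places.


Prior entropy = 0.9765
Posterior entropy = 0.8113
Information gain = 0.9765 - 0.8113 = 0.1652

0.1652


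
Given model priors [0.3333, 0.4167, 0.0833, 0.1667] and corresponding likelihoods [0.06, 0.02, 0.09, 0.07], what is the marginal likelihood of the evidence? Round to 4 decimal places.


P(E) = sum_i P(M_i) P(E|M_i)
= 0.02 + 0.0083 + 0.0075 + 0.0117
= 0.0475

0.0475


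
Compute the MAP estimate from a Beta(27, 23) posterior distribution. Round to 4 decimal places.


MAP = mode of Beta distribution
= (alpha - 1)/(alpha + beta - 2)
= (27-1)/(27+23-2)
= 26/48 = 0.5417

0.5417


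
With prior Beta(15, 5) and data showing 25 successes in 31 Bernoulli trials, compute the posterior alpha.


Conjugate update: alpha_posterior = alpha_prior + k
= 15 + 25 = 40

40


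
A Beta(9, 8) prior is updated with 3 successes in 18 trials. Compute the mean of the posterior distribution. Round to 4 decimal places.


After update: Beta(12, 23)
Mean = 12 / (12 + 23) = 12 / 35
= 0.3429

0.3429


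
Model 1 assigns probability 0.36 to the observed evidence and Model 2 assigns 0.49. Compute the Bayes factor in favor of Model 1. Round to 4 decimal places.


BF = P(data|M1) / P(data|M2)
= 0.36 / 0.49 = 0.7347

0.7347


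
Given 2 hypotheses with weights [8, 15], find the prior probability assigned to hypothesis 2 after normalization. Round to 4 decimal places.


To normalize, divide each weight by the sum of all weights.
Sum = 23
Prior(H2) = 15/23 = 0.6522

0.6522


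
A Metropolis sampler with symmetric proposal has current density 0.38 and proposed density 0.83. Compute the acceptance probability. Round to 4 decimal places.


For symmetric proposals, acceptance = min(1, pi(x*)/pi(x))
= min(1, 0.83/0.38)
= min(1, 2.1842) = 1.0

1.0


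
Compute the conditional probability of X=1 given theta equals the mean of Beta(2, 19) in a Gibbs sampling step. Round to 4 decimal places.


Mean of Beta(2, 19) = 0.0952
P(X=1 | theta=0.0952) = 0.0952

0.0952


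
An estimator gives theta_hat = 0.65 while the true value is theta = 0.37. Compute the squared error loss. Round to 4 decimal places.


The squared error loss is (theta_hat - theta)^2
= (0.65 - 0.37)^2
= (0.28)^2 = 0.0784

0.0784


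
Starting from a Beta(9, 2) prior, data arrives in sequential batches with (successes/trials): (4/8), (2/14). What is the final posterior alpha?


In sequential Bayesian updating, we sum all successes.
Total successes = 6
Final alpha = 9 + 6 = 15

15


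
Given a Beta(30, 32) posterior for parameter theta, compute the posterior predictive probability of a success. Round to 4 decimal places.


For a Beta-Bernoulli model, the predictive probability is the mean:
P(success) = 30/(30+32) = 30/62 = 0.4839

0.4839


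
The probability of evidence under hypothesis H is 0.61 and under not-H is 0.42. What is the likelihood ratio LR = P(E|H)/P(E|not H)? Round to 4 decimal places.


LR = 0.61 / 0.42
= 1.4524

1.4524


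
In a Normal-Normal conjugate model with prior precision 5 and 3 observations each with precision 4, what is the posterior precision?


Posterior precision = prior precision + n * observation precision
= 5 + 3 * 4
= 5 + 12 = 17

17


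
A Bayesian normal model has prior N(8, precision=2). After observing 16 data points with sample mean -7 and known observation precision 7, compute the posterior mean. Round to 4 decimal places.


Posterior mean = (prior_precision * prior_mean + n * data_precision * data_mean) / (prior_precision + n * data_precision)
Numerator = 2*8 + 16*7*-7 = -768
Denominator = 2 + 16*7 = 114
Posterior mean = -6.7368

-6.7368


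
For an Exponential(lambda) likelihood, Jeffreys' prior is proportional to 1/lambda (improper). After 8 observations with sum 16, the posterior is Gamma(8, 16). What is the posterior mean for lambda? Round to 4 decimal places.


Posterior = Gamma(n, sum_x) = Gamma(8, 16)
Posterior mean = shape/rate = 8/16
= 0.5

0.5


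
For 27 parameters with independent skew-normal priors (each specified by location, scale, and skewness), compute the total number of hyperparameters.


A skew-normal prior has 3 hyperparameters per parameter.
Total = 27 * 3 = 81

81


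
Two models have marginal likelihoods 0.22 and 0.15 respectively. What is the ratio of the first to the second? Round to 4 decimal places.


Evidence ratio = 0.22 / 0.15
= 1.4667

1.4667


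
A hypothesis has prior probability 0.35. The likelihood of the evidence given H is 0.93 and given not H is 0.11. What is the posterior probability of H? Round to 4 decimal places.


Using Bayes' theorem:
P(E) = 0.35 * 0.93 + 0.65 * 0.11
P(E) = 0.397
P(H|E) = (0.35 * 0.93) / 0.397 = 0.8199

0.8199


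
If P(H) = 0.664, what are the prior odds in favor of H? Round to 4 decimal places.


Prior odds = P(H) / (1 - P(H))
= 0.664 / 0.336
= 1.9762

1.9762


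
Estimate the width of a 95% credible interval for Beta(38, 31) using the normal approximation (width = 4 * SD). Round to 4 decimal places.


For Beta(a,b): Var = ab/((a+b)^2(a+b+1))
Var = 0.0035, SD = 0.0595
Approximate 95% CI width = 4 * 0.0595 = 0.2378

0.2378


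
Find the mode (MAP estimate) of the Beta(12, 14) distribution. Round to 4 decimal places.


For Beta(a,b) with a,b > 1:
Mode = (a-1)/(a+b-2) = (12-1)/(26-2)
= 11/24 = 0.4583

0.4583


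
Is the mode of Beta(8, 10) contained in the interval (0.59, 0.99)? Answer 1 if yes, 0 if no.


Mode = (a-1)/(a+b-2) = 7/16 = 0.4375
Interval: (0.59, 0.99)
Contains mode? 0

0


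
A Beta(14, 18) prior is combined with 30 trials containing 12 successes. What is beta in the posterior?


In conjugate updating:
beta_posterior = beta_prior + (n - k)
= 18 + (30 - 12)
= 18 + 18 = 36

36


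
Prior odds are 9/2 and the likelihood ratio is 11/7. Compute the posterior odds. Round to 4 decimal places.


Posterior odds = prior odds * likelihood ratio
= (9/2) * (11/7)
= 99 / 14
= 7.0714

7.0714


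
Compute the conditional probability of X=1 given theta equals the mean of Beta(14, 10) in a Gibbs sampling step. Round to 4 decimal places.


Mean of Beta(14, 10) = 0.5833
P(X=1 | theta=0.5833) = 0.5833

0.5833


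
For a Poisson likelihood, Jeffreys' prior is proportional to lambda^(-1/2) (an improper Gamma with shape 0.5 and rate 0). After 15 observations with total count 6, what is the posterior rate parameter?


Jeffreys' prior for Poisson is proportional to lambda^(-1/2).
Posterior is Gamma(0.5 + S, 0 + n) = Gamma(0.5 + 6, 15).
Posterior rate = 0 + n = 15

15.0


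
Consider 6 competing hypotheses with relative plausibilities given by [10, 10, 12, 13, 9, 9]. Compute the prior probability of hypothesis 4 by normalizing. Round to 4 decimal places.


Sum of weights = 10 + 10 + 12 + 13 + 9 + 9 = 63
Normalized prior for H4 = 13 / 63
= 0.2063

0.2063


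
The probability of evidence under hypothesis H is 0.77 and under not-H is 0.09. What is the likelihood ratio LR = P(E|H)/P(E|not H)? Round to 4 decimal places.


LR = 0.77 / 0.09
= 8.5556

8.5556


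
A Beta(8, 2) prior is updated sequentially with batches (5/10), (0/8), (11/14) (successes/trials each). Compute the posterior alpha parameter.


Sequential conjugate updating is equivalent to a single batch update.
Total successes across all batches = 16
alpha_posterior = alpha_prior + total_successes = 8 + 16
= 24

24


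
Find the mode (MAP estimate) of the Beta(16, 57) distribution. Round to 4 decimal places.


For Beta(a,b) with a,b > 1:
Mode = (a-1)/(a+b-2) = (16-1)/(73-2)
= 15/71 = 0.2113

0.2113


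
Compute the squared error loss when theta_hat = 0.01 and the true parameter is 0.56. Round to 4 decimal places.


L = (theta_hat - theta_true)^2
= (0.01 - 0.56)^2
= -0.55^2 = 0.3025

0.3025


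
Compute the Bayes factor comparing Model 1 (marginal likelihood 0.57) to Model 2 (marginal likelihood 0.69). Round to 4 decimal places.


BF12 = marginal likelihood of M1 / marginal likelihood of M2
= 0.57/0.69
= 0.8261

0.8261


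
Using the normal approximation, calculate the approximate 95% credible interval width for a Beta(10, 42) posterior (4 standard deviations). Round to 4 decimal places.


Var(Beta) = 10*42/(52^2 * 53) = 0.0029
SD = 0.0541
Width ~ 4*SD = 0.2165

0.2165


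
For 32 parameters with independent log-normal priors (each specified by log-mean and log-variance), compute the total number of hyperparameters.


A log-normal prior has 2 hyperparameters per parameter.
Total = 32 * 2 = 64

64


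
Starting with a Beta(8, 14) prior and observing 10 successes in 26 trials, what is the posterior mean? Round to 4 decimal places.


Posterior parameters: alpha = 8 + 10 = 18
beta = 14 + 16 = 30
Posterior mean = alpha / (alpha + beta) = 18 / 48
= 0.375

0.375


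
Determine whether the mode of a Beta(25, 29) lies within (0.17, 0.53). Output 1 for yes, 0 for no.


First find the mode: (a-1)/(a+b-2) = 0.4615
Is 0.4615 in (0.17, 0.53)? 1

1


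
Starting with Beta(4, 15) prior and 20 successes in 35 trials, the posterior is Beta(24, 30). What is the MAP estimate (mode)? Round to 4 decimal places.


The mode of Beta(a, b) when a > 1 and b > 1 is (a-1)/(a+b-2)
= (24 - 1) / (24 + 30 - 2)
= 23 / 52
= 0.4423

0.4423


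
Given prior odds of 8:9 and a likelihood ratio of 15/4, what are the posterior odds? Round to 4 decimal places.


Posterior odds = prior odds * LR
Prior odds = 8/9 = 0.8889
LR = 15/4 = 3.75
Posterior odds = 0.8889 * 3.75 = 3.3333

3.3333


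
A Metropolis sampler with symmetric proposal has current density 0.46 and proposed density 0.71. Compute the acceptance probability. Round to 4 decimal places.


For symmetric proposals, acceptance = min(1, pi(x*)/pi(x))
= min(1, 0.71/0.46)
= min(1, 1.5435) = 1.0

1.0


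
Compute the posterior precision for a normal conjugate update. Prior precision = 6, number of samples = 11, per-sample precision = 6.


tau_post = tau_0 + n * tau
= 6 + 11 * 6 = 72

72


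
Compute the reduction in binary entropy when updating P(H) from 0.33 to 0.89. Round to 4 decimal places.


H_before = -p*log2(p) - (1-p)*log2(1-p) for p=0.33: 0.9149
H_after for p=0.89: 0.4999
Reduction = 0.9149 - 0.4999 = 0.415

0.415


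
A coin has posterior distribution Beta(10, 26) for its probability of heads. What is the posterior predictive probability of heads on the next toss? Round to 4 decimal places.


Posterior predictive = E[theta] = alpha/(alpha+beta)
= 10/36
= 0.2778

0.2778


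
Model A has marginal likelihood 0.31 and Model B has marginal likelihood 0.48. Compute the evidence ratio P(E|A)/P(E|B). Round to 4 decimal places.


Evidence ratio = P(E|A) / P(E|B)
= 0.31 / 0.48
= 0.6458

0.6458


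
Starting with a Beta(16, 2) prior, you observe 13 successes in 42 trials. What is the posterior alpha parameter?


For a Beta-Binomial conjugate model:
Posterior alpha = prior alpha + number of successes
= 16 + 13 = 29

29


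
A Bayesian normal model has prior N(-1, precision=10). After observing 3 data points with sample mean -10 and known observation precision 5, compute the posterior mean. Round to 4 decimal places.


Posterior mean = (prior_precision * prior_mean + n * data_precision * data_mean) / (prior_precision + n * data_precision)
Numerator = 10*-1 + 3*5*-10 = -160
Denominator = 10 + 3*5 = 25
Posterior mean = -6.4

-6.4


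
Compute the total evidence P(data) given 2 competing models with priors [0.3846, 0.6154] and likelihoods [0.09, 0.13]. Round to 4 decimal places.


Marginal likelihood = sum P(model_i) * P(data|model_i)
Model 1: 0.3846 * 0.09 = 0.0346
Model 2: 0.6154 * 0.13 = 0.08
Total = 0.1146

0.1146


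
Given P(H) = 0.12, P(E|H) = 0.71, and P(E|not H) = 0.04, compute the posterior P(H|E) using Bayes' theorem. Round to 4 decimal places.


By Bayes' theorem: P(H|E) = P(E|H)*P(H) / P(E)
P(E) = P(E|H)*P(H) + P(E|not H)*P(not H)
P(E) = 0.71*0.12 + 0.04*0.88 = 0.1204
P(H|E) = 0.71*0.12 / 0.1204 = 0.7076

0.7076


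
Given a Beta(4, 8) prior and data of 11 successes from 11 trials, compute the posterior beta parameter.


Number of failures = 11 - 11 = 0
Posterior beta = 8 + 0 = 8

8


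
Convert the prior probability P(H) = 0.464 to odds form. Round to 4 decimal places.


P(not H) = 1 - 0.464 = 0.536
Odds = 0.464 / 0.536 = 0.8657

0.8657


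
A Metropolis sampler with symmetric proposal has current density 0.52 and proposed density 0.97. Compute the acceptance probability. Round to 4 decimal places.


For symmetric proposals, acceptance = min(1, pi(x*)/pi(x))
= min(1, 0.97/0.52)
= min(1, 1.8654) = 1.0

1.0


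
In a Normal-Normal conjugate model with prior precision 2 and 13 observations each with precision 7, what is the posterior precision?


Posterior precision = prior precision + n * observation precision
= 2 + 13 * 7
= 2 + 91 = 93

93


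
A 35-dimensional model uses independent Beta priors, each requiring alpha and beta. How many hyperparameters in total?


Per parameter: 2 (alpha and beta).
Total = 35 * 2 = 70

70


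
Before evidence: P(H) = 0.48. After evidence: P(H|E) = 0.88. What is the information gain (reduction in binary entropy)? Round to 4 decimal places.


Prior entropy = 0.9988
Posterior entropy = 0.5294
Information gain = 0.9988 - 0.5294 = 0.4695

0.4695


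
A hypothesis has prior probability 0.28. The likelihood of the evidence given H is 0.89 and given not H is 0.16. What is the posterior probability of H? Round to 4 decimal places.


Using Bayes' theorem:
P(E) = 0.28 * 0.89 + 0.72 * 0.16
P(E) = 0.3644
P(H|E) = (0.28 * 0.89) / 0.3644 = 0.6839

0.6839


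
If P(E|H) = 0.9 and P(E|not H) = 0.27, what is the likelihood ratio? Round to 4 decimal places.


Likelihood ratio = P(E|H) / P(E|not H)
= 0.9 / 0.27
= 3.3333

3.3333


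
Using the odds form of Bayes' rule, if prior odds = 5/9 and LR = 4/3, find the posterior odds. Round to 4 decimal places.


Bayes' rule in odds form: posterior odds = prior odds * LR
= (5 * 4) / (9 * 3)
= 20/27 = 0.7407

0.7407


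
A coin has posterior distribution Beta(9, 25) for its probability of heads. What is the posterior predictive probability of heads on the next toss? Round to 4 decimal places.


Posterior predictive = E[theta] = alpha/(alpha+beta)
= 9/34
= 0.2647

0.2647


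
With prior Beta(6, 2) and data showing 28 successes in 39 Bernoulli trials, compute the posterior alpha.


Conjugate update: alpha_posterior = alpha_prior + k
= 6 + 28 = 34

34


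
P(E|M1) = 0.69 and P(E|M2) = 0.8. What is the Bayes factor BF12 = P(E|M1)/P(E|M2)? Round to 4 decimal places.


Bayes factor BF12 = P(E|M1) / P(E|M2)
= 0.69 / 0.8
= 0.8625

0.8625


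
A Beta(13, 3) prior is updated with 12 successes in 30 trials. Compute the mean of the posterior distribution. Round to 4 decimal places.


After update: Beta(25, 21)
Mean = 25 / (25 + 21) = 25 / 46
= 0.5435

0.5435


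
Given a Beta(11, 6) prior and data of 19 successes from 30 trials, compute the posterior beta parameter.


Number of failures = 30 - 19 = 11
Posterior beta = 6 + 11 = 17

17


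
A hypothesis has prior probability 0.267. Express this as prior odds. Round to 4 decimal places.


Odds = P(H) / P(not H) = 0.267 / 0.733
= 0.3643

0.3643


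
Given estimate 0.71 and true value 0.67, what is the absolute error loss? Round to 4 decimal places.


Absolute error = |estimate - true|
= |0.04| = 0.04

0.04


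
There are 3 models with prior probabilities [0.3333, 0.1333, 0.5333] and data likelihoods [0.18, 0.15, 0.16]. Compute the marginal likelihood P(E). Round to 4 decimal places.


P(E) = sum over models of P(M_i) * P(E|M_i)
= 0.3333*0.18 + 0.1333*0.15 + 0.5333*0.16
= 0.1653

0.1653


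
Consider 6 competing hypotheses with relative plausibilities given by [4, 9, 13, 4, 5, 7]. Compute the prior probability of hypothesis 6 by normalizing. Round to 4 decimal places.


Sum of weights = 4 + 9 + 13 + 4 + 5 + 7 = 42
Normalized prior for H6 = 7 / 42
= 0.1667

0.1667


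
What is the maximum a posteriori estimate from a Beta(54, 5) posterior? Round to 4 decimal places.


The MAP estimate equals the mode of the distribution.
Mode of Beta(a,b) = (a-1)/(a+b-2)
= 53/57
= 0.9298

0.9298


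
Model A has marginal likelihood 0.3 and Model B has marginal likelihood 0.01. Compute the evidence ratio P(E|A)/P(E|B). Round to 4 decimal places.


Evidence ratio = P(E|A) / P(E|B)
= 0.3 / 0.01
= 30.0

30.0
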